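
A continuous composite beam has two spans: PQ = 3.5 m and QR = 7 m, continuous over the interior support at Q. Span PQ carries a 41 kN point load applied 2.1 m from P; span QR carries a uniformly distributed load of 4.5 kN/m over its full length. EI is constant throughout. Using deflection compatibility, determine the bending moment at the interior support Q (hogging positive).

M_Q = 27.56 kN·m

Release continuity at Q by inserting a hinge; the redundant is the internal moment M_Q. The primary structure is two simply-supported spans PQ and QR.
Rotations at Q on the released spans (each span's end-slope, ×1/EI):
  span PQ: point load 41 at a = 2.1: Pab(L + a)/(6LEI) = 32.14/EI
  span QR: UDL 4.5: wL³/(24EI) = 64.31/EI
  relative rotation θ_0 = (32.14 + 64.31)/EI = 96.46/EI
A unit hogging moment at Q produces rotation L₁/(3EI) + L₂/(3EI) = 3.5/EI.
Compatibility: M_Q·(L₁+L₂)/(3EI) = θ_0, giving M_Q = 27.56 kN·m (hogging).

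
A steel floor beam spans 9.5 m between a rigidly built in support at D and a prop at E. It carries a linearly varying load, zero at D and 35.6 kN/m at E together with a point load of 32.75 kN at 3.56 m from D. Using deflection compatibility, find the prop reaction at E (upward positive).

R_E = 99.04 kN

Choose R_E as the redundant. The primary structure is the cantilever fixed at D.
Deflection at E on the released cantilever, summing each load's contribution:
  triangular load, peak 35.6 at the free end: 11w₀L⁴/(120EI) = 26580/EI
  point load 32.75 at a = 3.56: Pa²(3L − a)/(6EI) = 1725/EI
  δ_0 = 28305/EI
Flexibility coefficient — unit upward force at E: δ_{EE} = L³/(3EI) = 285.8/EI.
The prop prevents deflection at E: R_E = δ_0/δ_{EE} = 28305/285.8 = 99.04 kN.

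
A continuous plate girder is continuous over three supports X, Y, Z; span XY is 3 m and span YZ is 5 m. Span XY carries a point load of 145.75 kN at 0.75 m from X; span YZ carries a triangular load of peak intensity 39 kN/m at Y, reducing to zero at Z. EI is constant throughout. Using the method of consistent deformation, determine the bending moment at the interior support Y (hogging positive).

M_Y = 59.84 kN·m

Insert a hinge at Y; M_Y is the redundant, and each span becomes simply supported.
End slopes at the hinge Y, treating each span as simply supported:
  span XY: point load 145.75 at a = 0.75: Pab(L + a)/(6LEI) = 51.24/EI
  span YZ: triangular load, peak 39: w₀L³/(45EI) = 108.3/EI
  relative rotation θ_0 = (51.24 + 108.3)/EI = 159.6/EI
A unit hogging moment at Y produces rotation L₁/(3EI) + L₂/(3EI) = 2.667/EI.
Slope continuity at Y: θ_0 = M_Y·2.667/EI, so M_Y = 159.6/2.667 = 59.84 kN·m (hogging).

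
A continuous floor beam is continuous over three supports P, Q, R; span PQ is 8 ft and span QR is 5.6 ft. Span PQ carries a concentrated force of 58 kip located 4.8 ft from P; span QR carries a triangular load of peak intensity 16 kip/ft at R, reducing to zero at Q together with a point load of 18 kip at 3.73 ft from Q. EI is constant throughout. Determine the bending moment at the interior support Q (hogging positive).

Release continuity at Q by inserting a hinge; the redundant is the internal moment M_Q. The primary structure is two simply-supported spans PQ and QR.
Rotations at Q on the released spans (each span's end-slope, ×1/EI):
  span PQ: point load 58 at a = 4.8: Pab(L + a)/(6LEI) = 237.6/EI
  span QR: triangular load, peak 16: 7w₀L³/(360EI) = 54.64/EI
  span QR: point load 18 at a = 3.73: Pab(L + b)/(6LEI) = 27.91/EI
  relative rotation θ_0 = (237.6 + 82.55)/EI = 320.1/EI
A unit hogging moment at Q produces rotation L₁/(3EI) + L₂/(3EI) = 4.533/EI.
Compatibility: M_Q·(L₁+L₂)/(3EI) = θ_0, giving M_Q = 70.61 kip·ft (hogging).

M_Q = 70.61 kip·ft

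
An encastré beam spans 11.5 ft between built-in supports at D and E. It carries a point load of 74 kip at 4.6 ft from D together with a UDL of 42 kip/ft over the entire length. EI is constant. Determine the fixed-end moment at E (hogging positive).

Take the two fixed-end moments M_D, M_E as redundants; the released structure is the simple span DE.
Simple-span end rotations at D and E under the given loads:
  at D: point load 74 at a = 4.6: Pab(L + b)/(6LEI) = 626.3/EI
  at E: point load 74 at a = 4.6: Pab(L + a)/(6LEI) = 548/EI
  at D: UDL 42: wL³/(24EI) = 2662/EI
  at E: UDL 42: wL³/(24EI) = 2662/EI
  θ_D0 = 3288/EI,  θ_E0 = 3210/EI
Flexibility coefficients: a unit moment at one end gives L/(3EI) there and L/(6EI) at the far end, so f₁₁ = f₂₂ = 3.833/EI and f₁₂ = f₂₁ = 1.917/EI.
Compatibility — zero rotation at each built-in end:
  3.833 M_D + 1.917 M_E = 3288
  1.917 M_D + 3.833 M_E = 3210
Solving the pair gives M_D = 585.4 kip·ft and M_E = 544.6 kip·ft (hogging).

M_E = 544.6 kip·ft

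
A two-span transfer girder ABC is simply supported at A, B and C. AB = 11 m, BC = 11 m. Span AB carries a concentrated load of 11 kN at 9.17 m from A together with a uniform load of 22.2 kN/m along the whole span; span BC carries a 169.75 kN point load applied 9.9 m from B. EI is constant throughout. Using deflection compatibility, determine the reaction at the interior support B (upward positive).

R_B = 188.6 kN

Take M_B as the redundant. Released structure: two simple spans AB and BC with a hinge at B.
End slopes at the hinge B, treating each span as simply supported:
  span AB: point load 11 at a = 9.17: Pab(L + a)/(6LEI) = 56.41/EI
  span AB: UDL 22.2: wL³/(24EI) = 1231/EI
  span BC: point load 169.75 at a = 9.9: Pab(L + b)/(6LEI) = 338.9/EI
  relative rotation θ_0 = (1288 + 338.9)/EI = 1626/EI
A unit hogging moment at B produces rotation L₁/(3EI) + L₂/(3EI) = 7.333/EI.
Slope continuity at B: θ_0 = M_B·7.333/EI, so M_B = 1626/7.333 = 221.8 kN·m (hogging).
Span AB, ΣM about A with M_B applied at B: R_B^{AB}·11 = 1444 + 221.8, so R_B^{AB} = 151.4 kN and R_A = 255.2 − 151.4 = 103.8 kN.
Span BC, ΣM about C: R_B^{BC}·11 = 186.7 + 221.8, so R_B^{BC} = 37.14 kN and R_C = 169.8 − 37.14 = 132.6 kN.
R_B = 151.4 + 37.14 = 188.6 kN.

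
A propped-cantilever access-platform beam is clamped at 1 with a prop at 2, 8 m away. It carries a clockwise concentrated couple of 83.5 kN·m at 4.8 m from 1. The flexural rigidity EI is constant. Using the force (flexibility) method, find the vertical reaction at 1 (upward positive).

R_1 = -13.15 kN

Release the roller at 2. Primary structure: cantilever fixed at 1.
Deflection at 2 on the released cantilever, summing each load's contribution:
  clockwise couple 83.5 at a = 4.8: M₀a(2L − a)/(2EI) = 2244/EI
Flexibility coefficient — unit upward force at 2: δ_{22} = L³/(3EI) = 170.7/EI.
Compatibility at 2: δ_0 − R_2·δ_{22} = 0, so R_2 = 2244/170.7 = 13.15 kN.
Vertical equilibrium: R_1 = ΣP − R_2 = 0 − 13.15 = -13.15 kN.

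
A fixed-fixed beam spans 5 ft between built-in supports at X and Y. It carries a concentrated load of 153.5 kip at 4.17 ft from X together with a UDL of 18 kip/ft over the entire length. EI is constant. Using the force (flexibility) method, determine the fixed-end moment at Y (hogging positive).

Release both end moments; the primary structure is a simply-supported span XY with redundants M_X and M_Y.
On the primary (simply-supported) span, the end slopes from the loading are:
  at X: point load 153.5 at a = 4.17: Pab(L + b)/(6LEI) = 103.2/EI
  at Y: point load 153.5 at a = 4.17: Pab(L + a)/(6LEI) = 162.4/EI
  at X: UDL 18: wL³/(24EI) = 93.75/EI
  at Y: UDL 18: wL³/(24EI) = 93.75/EI
  θ_X0 = 197/EI,  θ_Y0 = 256.1/EI
Flexibility coefficients: a unit moment at one end gives L/(3EI) there and L/(6EI) at the far end, so f₁₁ = f₂₂ = 1.667/EI and f₁₂ = f₂₁ = 0.8333/EI.
Compatibility — zero rotation at each built-in end:
  1.667 M_X + 0.8333 M_Y = 197
  0.8333 M_X + 1.667 M_Y = 256.1
Solving the pair gives M_X = 55.14 kip·ft and M_Y = 126.1 kip·ft (hogging).

M_Y = 126.1 kip·ft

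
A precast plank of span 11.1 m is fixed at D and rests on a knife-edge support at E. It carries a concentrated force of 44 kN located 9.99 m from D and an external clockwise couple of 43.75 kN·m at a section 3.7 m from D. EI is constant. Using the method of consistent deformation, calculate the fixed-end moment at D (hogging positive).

M_D = 31.47 kN·m

Release the roller at E. Primary structure: cantilever fixed at D.
Primary-structure tip deflection at E by superposition:
  point load 44 at a = 9.99: Pa²(3L − a)/(6EI) = 17060/EI
  clockwise couple 43.75 at a = 3.7: M₀a(2L − a)/(2EI) = 1497/EI
  δ_0 = 18557/EI
Tip deflection under a unit load at E: L³/(3EI) = 455.9/EI.
The prop prevents deflection at E: R_E = δ_0/δ_{EE} = 18557/455.9 = 40.71 kN.
Moment equilibrium about D: M_D = Σ(load moments about D) − R_E·L = 483.3 − 40.71×11.1 = 31.47 kN·m.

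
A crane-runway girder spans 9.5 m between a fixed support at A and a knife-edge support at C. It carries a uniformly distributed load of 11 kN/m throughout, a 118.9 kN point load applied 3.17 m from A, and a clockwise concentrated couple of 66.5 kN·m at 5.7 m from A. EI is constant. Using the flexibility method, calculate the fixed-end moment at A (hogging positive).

Remove the prop at C; the released (primary) structure is a cantilever built in at A.
Downward deflection at the released point C due to the loads:
  UDL 11: wL⁴/(8EI) = 11199/EI
  point load 118.9 at a = 3.17: Pa²(3L − a)/(6EI) = 5044/EI
  clockwise couple 66.5 at a = 5.7: M₀a(2L − a)/(2EI) = 2521/EI
  δ_0 = 18764/EI
Tip deflection under a unit load at C: L³/(3EI) = 285.8/EI.
The prop prevents deflection at C: R_C = δ_0/δ_{CC} = 18764/285.8 = 65.66 kN.
Moment equilibrium about A: M_A = Σ(load moments about A) − R_C·L = 939.8 − 65.66×9.5 = 316 kN·m.

M_A = 316 kN·m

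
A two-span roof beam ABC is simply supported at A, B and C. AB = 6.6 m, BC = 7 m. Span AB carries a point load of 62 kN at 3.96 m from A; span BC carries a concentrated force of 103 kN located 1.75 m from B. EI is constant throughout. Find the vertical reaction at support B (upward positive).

R_B = 143.6 kN

Insert a hinge at B; M_B is the redundant, and each span becomes simply supported.
End slopes at the hinge B, treating each span as simply supported:
  span AB: point load 62 at a = 3.96: Pab(L + a)/(6LEI) = 172.8/EI
  span BC: point load 103 at a = 1.75: Pab(L + b)/(6LEI) = 276/EI
  relative rotation θ_0 = (172.8 + 276)/EI = 448.9/EI
A unit hogging moment at B produces rotation L₁/(3EI) + L₂/(3EI) = 4.533/EI.
Slope continuity at B: θ_0 = M_B·4.533/EI, so M_B = 448.9/4.533 = 99.01 kN·m (hogging).
Span AB, ΣM about A with M_B applied at B: R_B^{AB}·6.6 = 245.5 + 99.01, so R_B^{AB} = 52.2 kN and R_A = 62 − 52.2 = 9.798 kN.
Span BC, ΣM about C: R_B^{BC}·7 = 540.8 + 99.01, so R_B^{BC} = 91.39 kN and R_C = 103 − 91.39 = 11.61 kN.
R_B = 52.2 + 91.39 = 143.6 kN.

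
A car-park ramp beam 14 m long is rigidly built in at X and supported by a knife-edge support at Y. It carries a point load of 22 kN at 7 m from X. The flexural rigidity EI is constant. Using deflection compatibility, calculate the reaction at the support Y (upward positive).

R_Y = 6.875 kN

Choose R_Y as the redundant. The primary structure is the cantilever fixed at X.
Free-end deflection of the primary structure under the applied loading (downward +):
  point load 22 at a = 7: Pa²(3L − a)/(6EI) = 6288/EI
Tip deflection under a unit load at Y: L³/(3EI) = 914.7/EI.
Compatibility at Y: δ_0 − R_Y·δ_{YY} = 0, so R_Y = 6288/914.7 = 6.875 kN.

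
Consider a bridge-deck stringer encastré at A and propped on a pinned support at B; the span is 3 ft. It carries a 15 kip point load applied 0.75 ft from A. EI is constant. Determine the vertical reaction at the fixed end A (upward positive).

R_A = 13.71 kip

Take the reaction at B as the redundant and release it; the primary structure is a cantilever fixed at A.
Free-end deflection of the primary structure under the applied loading (downward +):
  point load 15 at a = 0.75: Pa²(3L − a)/(6EI) = 11.6/EI
Tip deflection under a unit load at B: L³/(3EI) = 9/EI.
Compatibility at B: δ_0 − R_B·δ_{BB} = 0, so R_B = 11.6/9 = 1.289 kip.
Vertical equilibrium: R_A = ΣP − R_B = 15 − 1.289 = 13.71 kip.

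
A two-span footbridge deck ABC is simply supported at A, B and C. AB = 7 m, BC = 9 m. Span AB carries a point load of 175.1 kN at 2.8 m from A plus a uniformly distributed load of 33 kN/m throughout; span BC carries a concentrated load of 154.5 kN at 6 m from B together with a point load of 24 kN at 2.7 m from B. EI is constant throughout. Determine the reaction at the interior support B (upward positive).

Take M_B as the redundant. Released structure: two simple spans AB and BC with a hinge at B.
End slopes at the hinge B, treating each span as simply supported:
  span AB: point load 175.1 at a = 2.8: Pab(L + a)/(6LEI) = 480.5/EI
  span AB: UDL 33: wL³/(24EI) = 471.6/EI
  span BC: point load 154.5 at a = 6: Pab(L + b)/(6LEI) = 618/EI
  span BC: point load 24 at a = 2.7: Pab(L + b)/(6LEI) = 115.7/EI
  relative rotation θ_0 = (952.1 + 733.7)/EI = 1686/EI
A unit hogging moment at B produces rotation L₁/(3EI) + L₂/(3EI) = 5.333/EI.
Compatibility: M_B·(L₁+L₂)/(3EI) = θ_0, giving M_B = 316.1 kN·m (hogging).
Span AB, ΣM about A with M_B applied at B: R_B^{AB}·7 = 1299 + 316.1, so R_B^{AB} = 230.7 kN and R_A = 406.1 − 230.7 = 175.4 kN.
Span BC, ΣM about C: R_B^{BC}·9 = 614.7 + 316.1, so R_B^{BC} = 103.4 kN and R_C = 178.5 − 103.4 = 75.08 kN.
R_B = 230.7 + 103.4 = 334.1 kN.

R_B = 334.1 kN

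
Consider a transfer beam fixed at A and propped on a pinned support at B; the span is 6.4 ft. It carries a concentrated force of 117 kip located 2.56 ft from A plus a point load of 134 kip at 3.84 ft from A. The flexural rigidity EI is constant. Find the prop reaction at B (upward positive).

Take the reaction at B as the redundant and release it; the primary structure is a cantilever fixed at A.
Primary-structure tip deflection at B by superposition:
  point load 117 at a = 2.56: Pa²(3L − a)/(6EI) = 2127/EI
  point load 134 at a = 3.84: Pa²(3L − a)/(6EI) = 5058/EI
  δ_0 = 7185/EI
Tip deflection under a unit load at B: L³/(3EI) = 87.38/EI.
Compatibility at B: δ_0 − R_B·δ_{BB} = 0, so R_B = 7185/87.38 = 82.22 kip.

R_B = 82.22 kip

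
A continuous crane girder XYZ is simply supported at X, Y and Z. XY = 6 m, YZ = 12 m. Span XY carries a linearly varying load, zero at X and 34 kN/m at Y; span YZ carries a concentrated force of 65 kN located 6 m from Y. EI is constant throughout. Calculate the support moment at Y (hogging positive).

Insert a hinge at Y; M_Y is the redundant, and each span becomes simply supported.
End slopes at the hinge Y, treating each span as simply supported:
  span XY: triangular load, peak 34: w₀L³/(45EI) = 163.2/EI
  span YZ: point load 65 at a = 6: Pab(L + b)/(6LEI) = 585/EI
  relative rotation θ_0 = (163.2 + 585)/EI = 748.2/EI
A unit hogging moment at Y produces rotation L₁/(3EI) + L₂/(3EI) = 6/EI.
Slope continuity at Y: θ_0 = M_Y·6/EI, so M_Y = 748.2/6 = 124.7 kN·m (hogging).

M_Y = 124.7 kN·m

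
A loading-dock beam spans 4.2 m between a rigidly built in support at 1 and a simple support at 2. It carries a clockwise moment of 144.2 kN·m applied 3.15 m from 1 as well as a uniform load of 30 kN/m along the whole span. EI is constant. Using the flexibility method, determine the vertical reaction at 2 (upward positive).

Remove the prop at 2; the released (primary) structure is a cantilever built in at 1.
Deflection at 2 on the released cantilever, summing each load's contribution:
  clockwise couple 144.2 at a = 3.15: M₀a(2L − a)/(2EI) = 1192/EI
  UDL 30: wL⁴/(8EI) = 1167/EI
  δ_0 = 2359/EI
Tip deflection under a unit load at 2: L³/(3EI) = 24.7/EI.
Compatibility at 2: δ_0 − R_2·δ_{22} = 0, so R_2 = 2359/24.7 = 95.53 kN.

R_2 = 95.53 kN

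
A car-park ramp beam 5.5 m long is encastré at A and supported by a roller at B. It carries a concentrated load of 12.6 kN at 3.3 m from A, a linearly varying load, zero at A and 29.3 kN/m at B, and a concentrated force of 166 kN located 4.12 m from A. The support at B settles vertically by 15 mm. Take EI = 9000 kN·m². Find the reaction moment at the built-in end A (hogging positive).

M_A = 184.1 kN·m

Choose R_B as the redundant. The primary structure is the cantilever fixed at A.
Deflection at B on the released cantilever, summing each load's contribution:
  point load 12.6 at a = 3.3: Pa²(3L − a)/(6EI) = 301.9/EI
  triangular load, peak 29.3 at the free end: 11w₀L⁴/(120EI) = 2458/EI
  point load 166 at a = 4.12: Pa²(3L − a)/(6EI) = 5814/EI
  δ_0 = 8574/EI
Flexibility coefficient — unit upward force at B: δ_{BB} = L³/(3EI) = 55.46/EI.
With EI = 9000 kN·m²: δ_0 = 0.95261 m and δ_{BB} = 0.006162 m/kN.
Compatibility — the beam at B must follow the support down by 0.015 m: δ_0 − R_B·δ_{BB} = 0.015, so R_B = (0.95261 − 0.015)/0.006162 = 152.2 kN.
Moment equilibrium about A: M_A = Σ(load moments about A) − R_B·L = 1021 − 152.2×5.5 = 184.1 kN·m.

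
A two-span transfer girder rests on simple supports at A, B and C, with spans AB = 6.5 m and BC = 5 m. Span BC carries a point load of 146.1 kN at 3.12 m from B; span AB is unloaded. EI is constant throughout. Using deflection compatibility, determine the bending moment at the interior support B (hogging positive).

Release continuity at B by inserting a hinge; the redundant is the internal moment M_B. The primary structure is two simply-supported spans AB and BC.
End slopes at the hinge B, treating each span as simply supported:
  span BC: point load 146.1 at a = 3.12: Pab(L + b)/(6LEI) = 196.5/EI
  relative rotation θ_0 = (0 + 196.5)/EI = 196.5/EI
A unit hogging moment at B produces rotation L₁/(3EI) + L₂/(3EI) = 3.833/EI.
Compatibility: M_B·(L₁+L₂)/(3EI) = θ_0, giving M_B = 51.27 kN·m (hogging).

M_B = 51.27 kN·m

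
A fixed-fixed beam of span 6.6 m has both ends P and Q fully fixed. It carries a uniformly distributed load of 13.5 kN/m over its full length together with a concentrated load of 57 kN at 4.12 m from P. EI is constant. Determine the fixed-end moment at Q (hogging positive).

Release both end moments; the primary structure is a simply-supported span PQ with redundants M_P and M_Q.
On the primary (simply-supported) span, the end slopes from the loading are:
  at P: UDL 13.5: wL³/(24EI) = 161.7/EI
  at Q: UDL 13.5: wL³/(24EI) = 161.7/EI
  at P: point load 57 at a = 4.12: Pab(L + b)/(6LEI) = 133.5/EI
  at Q: point load 57 at a = 4.12: Pab(L + a)/(6LEI) = 157.7/EI
  θ_P0 = 295.3/EI,  θ_Q0 = 319.4/EI
Flexibility coefficients: a unit moment at one end gives L/(3EI) there and L/(6EI) at the far end, so f₁₁ = f₂₂ = 2.2/EI and f₁₂ = f₂₁ = 1.1/EI.
Compatibility — zero rotation at each built-in end:
  2.2 M_P + 1.1 M_Q = 295.3
  1.1 M_P + 2.2 M_Q = 319.4
Solving the pair gives M_P = 82.16 kN·m and M_Q = 104.1 kN·m (hogging).

M_Q = 104.1 kN·m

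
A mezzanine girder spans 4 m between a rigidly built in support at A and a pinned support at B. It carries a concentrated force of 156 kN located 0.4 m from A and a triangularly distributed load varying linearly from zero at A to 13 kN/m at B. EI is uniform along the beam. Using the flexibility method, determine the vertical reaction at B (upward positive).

Release the roller at B. Primary structure: cantilever fixed at A.
Free-end deflection of the primary structure under the applied loading (downward +):
  point load 156 at a = 0.4: Pa²(3L − a)/(6EI) = 48.26/EI
  triangular load, peak 13 at the free end: 11w₀L⁴/(120EI) = 305.1/EI
  δ_0 = 353.3/EI
Flexibility coefficient — unit upward force at B: δ_{BB} = L³/(3EI) = 21.33/EI.
The prop prevents deflection at B: R_B = δ_0/δ_{BB} = 353.3/21.33 = 16.56 kN.

R_B = 16.56 kN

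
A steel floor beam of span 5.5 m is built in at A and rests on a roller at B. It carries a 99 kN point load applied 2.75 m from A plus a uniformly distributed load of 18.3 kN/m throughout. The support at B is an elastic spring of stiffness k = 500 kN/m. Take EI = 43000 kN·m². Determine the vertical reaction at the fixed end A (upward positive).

R_A = 172.7 kN

Remove the prop at B; the released (primary) structure is a cantilever built in at A.
Free-end deflection of the primary structure under the applied loading (downward +):
  point load 99 at a = 2.75: Pa²(3L − a)/(6EI) = 1716/EI
  UDL 18.3: wL⁴/(8EI) = 2093/EI
  δ_0 = 3809/EI
Tip deflection under a unit load at B: L³/(3EI) = 55.46/EI.
With EI = 43000 kN·m²: δ_0 = 0.08858 m and δ_{BB} = 0.00129 m/kN.
Compatibility — the spring shortens by R_B/k under the reaction it provides: δ_0 − R_B·δ_{BB} = R_B/k. With 1/k = 0.002 m/kN, R_B = δ_0 / (δ_{BB} + 1/k) = 0.08858 / (0.00129 + 0.002) = 26.93 kN.
Vertical equilibrium: R_A = ΣP − R_B = 199.7 − 26.93 = 172.7 kN.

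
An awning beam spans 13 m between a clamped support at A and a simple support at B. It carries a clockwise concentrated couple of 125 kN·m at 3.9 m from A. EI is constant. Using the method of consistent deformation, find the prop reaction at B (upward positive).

Release the roller at B. Primary structure: cantilever fixed at A.
Deflection at B on the released cantilever, summing each load's contribution:
  clockwise couple 125 at a = 3.9: M₀a(2L − a)/(2EI) = 5387/EI
Flexibility coefficient — unit upward force at B: δ_{BB} = L³/(3EI) = 732.3/EI.
Compatibility at B: δ_0 − R_B·δ_{BB} = 0, so R_B = 5387/732.3 = 7.356 kN.

R_B = 7.356 kN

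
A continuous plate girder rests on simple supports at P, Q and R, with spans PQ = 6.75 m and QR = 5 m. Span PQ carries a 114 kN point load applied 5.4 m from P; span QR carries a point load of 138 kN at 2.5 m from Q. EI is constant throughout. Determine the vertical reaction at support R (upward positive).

R_R = 45.26 kN

Take M_Q as the redundant. Released structure: two simple spans PQ and QR with a hinge at Q.
Discontinuity in slope at Q on the released structure — sum the simple-span end rotations:
  span PQ: point load 114 at a = 5.4: Pab(L + a)/(6LEI) = 249.3/EI
  span QR: point load 138 at a = 2.5: Pab(L + b)/(6LEI) = 215.6/EI
  relative rotation θ_0 = (249.3 + 215.6)/EI = 464.9/EI
A unit hogging moment at Q produces rotation L₁/(3EI) + L₂/(3EI) = 3.917/EI.
Compatibility: M_Q·(L₁+L₂)/(3EI) = θ_0, giving M_Q = 118.7 kN·m (hogging).
Span QR, ΣM about R: R_Q^{QR}·5 = 345 + 118.7, so R_Q^{QR} = 92.74 kN and R_R = 138 − 92.74 = 45.26 kN.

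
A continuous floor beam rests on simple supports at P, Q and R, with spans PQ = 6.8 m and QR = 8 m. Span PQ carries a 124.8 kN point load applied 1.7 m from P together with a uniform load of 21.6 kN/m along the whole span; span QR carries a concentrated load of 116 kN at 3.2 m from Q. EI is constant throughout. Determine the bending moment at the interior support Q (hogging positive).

M_Q = 199.4 kN·m

Insert a hinge at Q; M_Q is the redundant, and each span becomes simply supported.
Discontinuity in slope at Q on the released structure — sum the simple-span end rotations:
  span PQ: point load 124.8 at a = 1.7: Pab(L + a)/(6LEI) = 225.4/EI
  span PQ: UDL 21.6: wL³/(24EI) = 283/EI
  span QR: point load 116 at a = 3.2: Pab(L + b)/(6LEI) = 475.1/EI
  relative rotation θ_0 = (508.4 + 475.1)/EI = 983.5/EI
A unit hogging moment at Q produces rotation L₁/(3EI) + L₂/(3EI) = 4.933/EI.
Slope continuity at Q: θ_0 = M_Q·4.933/EI, so M_Q = 983.5/4.933 = 199.4 kN·m (hogging).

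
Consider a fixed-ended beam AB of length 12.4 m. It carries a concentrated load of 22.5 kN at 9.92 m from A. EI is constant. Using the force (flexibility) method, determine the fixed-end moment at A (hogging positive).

M_A = 8.928 kN·m

Release both end moments; the primary structure is a simply-supported span AB with redundants M_A and M_B.
On the primary (simply-supported) span, the end slopes from the loading are:
  at A: point load 22.5 at a = 9.92: Pab(L + b)/(6LEI) = 110.7/EI
  at B: point load 22.5 at a = 9.92: Pab(L + a)/(6LEI) = 166.1/EI
  θ_A0 = 110.7/EI,  θ_B0 = 166.1/EI
Flexibility coefficients: a unit moment at one end gives L/(3EI) there and L/(6EI) at the far end, so f₁₁ = f₂₂ = 4.133/EI and f₁₂ = f₂₁ = 2.067/EI.
Compatibility — zero rotation at each built-in end:
  4.133 M_A + 2.067 M_B = 110.7
  2.067 M_A + 4.133 M_B = 166.1
Solving the pair gives M_A = 8.928 kN·m and M_B = 35.71 kN·m (hogging).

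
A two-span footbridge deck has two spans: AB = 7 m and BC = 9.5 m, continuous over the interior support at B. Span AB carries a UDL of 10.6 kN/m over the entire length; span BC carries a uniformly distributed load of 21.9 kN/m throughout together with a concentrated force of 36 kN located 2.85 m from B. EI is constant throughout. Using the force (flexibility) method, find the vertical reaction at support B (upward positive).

R_B = 217.2 kN

Insert a hinge at B; M_B is the redundant, and each span becomes simply supported.
Rotations at B on the released spans (each span's end-slope, ×1/EI):
  span AB: UDL 10.6: wL³/(24EI) = 151.5/EI
  span BC: UDL 21.9: wL³/(24EI) = 782.4/EI
  span BC: point load 36 at a = 2.85: Pab(L + b)/(6LEI) = 193.3/EI
  relative rotation θ_0 = (151.5 + 975.7)/EI = 1127/EI
A unit hogging moment at B produces rotation L₁/(3EI) + L₂/(3EI) = 5.5/EI.
Compatibility: M_B·(L₁+L₂)/(3EI) = θ_0, giving M_B = 204.9 kN·m (hogging).
Span AB, ΣM about A with M_B applied at B: R_B^{AB}·7 = 259.7 + 204.9, so R_B^{AB} = 66.38 kN and R_A = 74.2 − 66.38 = 7.823 kN.
Span BC, ΣM about C: R_B^{BC}·9.5 = 1228 + 204.9, so R_B^{BC} = 150.8 kN and R_C = 244.1 − 150.8 = 93.25 kN.
R_B = 66.38 + 150.8 = 217.2 kN.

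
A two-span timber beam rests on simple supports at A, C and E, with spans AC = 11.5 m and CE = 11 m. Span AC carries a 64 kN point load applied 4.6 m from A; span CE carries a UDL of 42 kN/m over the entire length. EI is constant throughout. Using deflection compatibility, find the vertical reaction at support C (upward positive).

Insert a hinge at C; M_C is the redundant, and each span becomes simply supported.
End slopes at the hinge C, treating each span as simply supported:
  span AC: point load 64 at a = 4.6: Pab(L + a)/(6LEI) = 474/EI
  span CE: UDL 42: wL³/(24EI) = 2329/EI
  relative rotation θ_0 = (474 + 2329)/EI = 2803/EI
A unit hogging moment at C produces rotation L₁/(3EI) + L₂/(3EI) = 7.5/EI.
Slope continuity at C: θ_0 = M_C·7.5/EI, so M_C = 2803/7.5 = 373.8 kN·m (hogging).
Span AC, ΣM about A with M_C applied at C: R_C^{AC}·11.5 = 294.4 + 373.8, so R_C^{AC} = 58.1 kN and R_A = 64 − 58.1 = 5.899 kN.
Span CE, ΣM about E: R_C^{CE}·11 = 2541 + 373.8, so R_C^{CE} = 265 kN and R_E = 462 − 265 = 197 kN.
R_C = 58.1 + 265 = 323.1 kN.

R_C = 323.1 kN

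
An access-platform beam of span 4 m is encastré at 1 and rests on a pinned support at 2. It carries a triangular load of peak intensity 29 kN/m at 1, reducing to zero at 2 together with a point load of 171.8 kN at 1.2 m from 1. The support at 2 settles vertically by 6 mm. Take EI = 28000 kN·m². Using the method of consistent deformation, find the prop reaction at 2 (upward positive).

Remove the prop at 2; the released (primary) structure is a cantilever built in at 1.
Free-end deflection of the primary structure under the applied loading (downward +):
  triangular load, peak 29 at the fixed end: w₀L⁴/(30EI) = 247.5/EI
  point load 171.8 at a = 1.2: Pa²(3L − a)/(6EI) = 445.3/EI
  δ_0 = 692.8/EI
Tip deflection under a unit load at 2: L³/(3EI) = 21.33/EI.
With EI = 28000 kN·m²: δ_0 = 0.024742 m and δ_{22} = 0.000762 m/kN.
Compatibility — the beam at 2 must follow the support down by 0.006 m: δ_0 − R_2·δ_{22} = 0.006, so R_2 = (0.024742 − 0.006)/0.000762 = 24.6 kN.

R_2 = 24.6 kN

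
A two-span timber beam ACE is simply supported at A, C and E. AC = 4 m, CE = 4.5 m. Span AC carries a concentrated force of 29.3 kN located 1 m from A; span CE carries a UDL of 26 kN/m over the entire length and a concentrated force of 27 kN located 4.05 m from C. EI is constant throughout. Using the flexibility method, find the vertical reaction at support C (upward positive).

R_C = 89.53 kN

Insert a hinge at C; M_C is the redundant, and each span becomes simply supported.
Discontinuity in slope at C on the released structure — sum the simple-span end rotations:
  span AC: point load 29.3 at a = 1: Pab(L + a)/(6LEI) = 18.31/EI
  span CE: UDL 26: wL³/(24EI) = 98.72/EI
  span CE: point load 27 at a = 4.05: Pab(L + b)/(6LEI) = 9.021/EI
  relative rotation θ_0 = (18.31 + 107.7)/EI = 126.1/EI
A unit hogging moment at C produces rotation L₁/(3EI) + L₂/(3EI) = 2.833/EI.
Compatibility: M_C·(L₁+L₂)/(3EI) = θ_0, giving M_C = 44.49 kN·m (hogging).
Span AC, ΣM about A with M_C applied at C: R_C^{AC}·4 = 29.3 + 44.49, so R_C^{AC} = 18.45 kN and R_A = 29.3 − 18.45 = 10.85 kN.
Span CE, ΣM about E: R_C^{CE}·4.5 = 275.4 + 44.49, so R_C^{CE} = 71.09 kN and R_E = 144 − 71.09 = 72.91 kN.
R_C = 18.45 + 71.09 = 89.53 kN.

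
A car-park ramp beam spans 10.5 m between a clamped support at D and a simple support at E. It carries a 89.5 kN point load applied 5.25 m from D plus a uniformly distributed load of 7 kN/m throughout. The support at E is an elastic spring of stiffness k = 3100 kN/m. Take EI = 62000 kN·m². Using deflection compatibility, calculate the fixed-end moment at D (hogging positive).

Choose R_E as the redundant. The primary structure is the cantilever fixed at D.
Downward deflection at the released point E due to the loads:
  point load 89.5 at a = 5.25: Pa²(3L − a)/(6EI) = 10792/EI
  UDL 7: wL⁴/(8EI) = 10636/EI
  δ_0 = 21428/EI
Flexibility coefficient — unit upward force at E: δ_{EE} = L³/(3EI) = 385.9/EI.
With EI = 62000 kN·m²: δ_0 = 0.34561 m and δ_{EE} = 0.006224 m/kN.
Compatibility — the spring shortens by R_E/k under the reaction it provides: δ_0 − R_E·δ_{EE} = R_E/k. With 1/k = 0.000323 m/kN, R_E = δ_0 / (δ_{EE} + 1/k) = 0.34561 / (0.006224 + 0.000323) = 52.79 kN.
Moment equilibrium about D: M_D = Σ(load moments about D) − R_E·L = 855.8 − 52.79×10.5 = 301.4 kN·m.

M_D = 301.4 kN·m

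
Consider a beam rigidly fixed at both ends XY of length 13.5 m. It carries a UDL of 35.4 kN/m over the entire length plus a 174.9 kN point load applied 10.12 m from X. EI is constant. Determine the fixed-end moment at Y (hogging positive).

Release both end moments; the primary structure is a simply-supported span XY with redundants M_X and M_Y.
On the primary (simply-supported) span, the end slopes from the loading are:
  at X: UDL 35.4: wL³/(24EI) = 3629/EI
  at Y: UDL 35.4: wL³/(24EI) = 3629/EI
  at X: point load 174.9 at a = 10.12: Pab(L + b)/(6LEI) = 1247/EI
  at Y: point load 174.9 at a = 10.12: Pab(L + a)/(6LEI) = 1745/EI
  θ_X0 = 4876/EI,  θ_Y0 = 5374/EI
Flexibility coefficients: a unit moment at one end gives L/(3EI) there and L/(6EI) at the far end, so f₁₁ = f₂₂ = 4.5/EI and f₁₂ = f₂₁ = 2.25/EI.
Compatibility — zero rotation at each built-in end:
  4.5 M_X + 2.25 M_Y = 4876
  2.25 M_X + 4.5 M_Y = 5374
Solving the pair gives M_X = 648.6 kN·m and M_Y = 869.8 kN·m (hogging).

M_Y = 869.8 kN·m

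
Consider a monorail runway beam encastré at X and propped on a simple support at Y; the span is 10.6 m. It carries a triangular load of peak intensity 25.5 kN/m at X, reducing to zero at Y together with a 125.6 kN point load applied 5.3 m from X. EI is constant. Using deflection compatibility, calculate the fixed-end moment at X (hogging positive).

Choose R_Y as the redundant. The primary structure is the cantilever fixed at X.
Primary-structure tip deflection at Y by superposition:
  triangular load, peak 25.5 at the fixed end: w₀L⁴/(30EI) = 10731/EI
  point load 125.6 at a = 5.3: Pa²(3L − a)/(6EI) = 15582/EI
  δ_0 = 26314/EI
Tip deflection under a unit load at Y: L³/(3EI) = 397/EI.
Compatibility at Y: δ_0 − R_Y·δ_{YY} = 0, so R_Y = 26314/397 = 66.28 kN.
Moment equilibrium about X: M_X = Σ(load moments about X) − R_Y·L = 1143 − 66.28×10.6 = 440.6 kN·m.

M_X = 440.6 kN·m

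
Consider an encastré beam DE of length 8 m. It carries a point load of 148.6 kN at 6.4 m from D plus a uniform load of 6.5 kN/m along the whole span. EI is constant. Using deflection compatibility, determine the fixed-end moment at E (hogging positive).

M_E = 186.8 kN·m

Take the two fixed-end moments M_D, M_E as redundants; the released structure is the simple span DE.
On the primary (simply-supported) span, the end slopes from the loading are:
  at D: point load 148.6 at a = 6.4: Pab(L + b)/(6LEI) = 304.3/EI
  at E: point load 148.6 at a = 6.4: Pab(L + a)/(6LEI) = 456.5/EI
  at D: UDL 6.5: wL³/(24EI) = 138.7/EI
  at E: UDL 6.5: wL³/(24EI) = 138.7/EI
  θ_D0 = 443/EI,  θ_E0 = 595.2/EI
Flexibility coefficients: a unit moment at one end gives L/(3EI) there and L/(6EI) at the far end, so f₁₁ = f₂₂ = 2.667/EI and f₁₂ = f₂₁ = 1.333/EI.
Compatibility — zero rotation at each built-in end:
  2.667 M_D + 1.333 M_E = 443
  1.333 M_D + 2.667 M_E = 595.2
Solving the pair gives M_D = 72.71 kN·m and M_E = 186.8 kN·m (hogging).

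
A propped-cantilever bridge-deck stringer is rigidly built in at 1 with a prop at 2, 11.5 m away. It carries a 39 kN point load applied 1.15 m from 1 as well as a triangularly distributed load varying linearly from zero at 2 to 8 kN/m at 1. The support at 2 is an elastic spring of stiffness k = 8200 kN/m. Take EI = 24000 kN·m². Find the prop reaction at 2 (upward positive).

Take the reaction at 2 as the redundant and release it; the primary structure is a cantilever fixed at 1.
Primary-structure tip deflection at 2 by superposition:
  point load 39 at a = 1.15: Pa²(3L − a)/(6EI) = 286.7/EI
  triangular load, peak 8 at the fixed end: w₀L⁴/(30EI) = 4664/EI
  δ_0 = 4951/EI
Tip deflection under a unit load at 2: L³/(3EI) = 507/EI.
With EI = 24000 kN·m²: δ_0 = 0.20628 m and δ_{22} = 0.021123 m/kN.
Compatibility — the spring shortens by R_2/k under the reaction it provides: δ_0 − R_2·δ_{22} = R_2/k. With 1/k = 0.000122 m/kN, R_2 = δ_0 / (δ_{22} + 1/k) = 0.20628 / (0.021123 + 0.000122) = 9.709 kN.

R_2 = 9.709 kN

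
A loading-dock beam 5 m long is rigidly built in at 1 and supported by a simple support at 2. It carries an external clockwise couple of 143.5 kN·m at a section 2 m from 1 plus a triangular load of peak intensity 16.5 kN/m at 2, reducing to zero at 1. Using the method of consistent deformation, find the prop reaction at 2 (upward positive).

Release the roller at 2. Primary structure: cantilever fixed at 1.
Free-end deflection of the primary structure under the applied loading (downward +):
  clockwise couple 143.5 at a = 2: M₀a(2L − a)/(2EI) = 1148/EI
  triangular load, peak 16.5 at the free end: 11w₀L⁴/(120EI) = 945.3/EI
  δ_0 = 2093/EI
Flexibility coefficient — unit upward force at 2: δ_{22} = L³/(3EI) = 41.67/EI.
Compatibility at 2: δ_0 − R_2·δ_{22} = 0, so R_2 = 2093/41.67 = 50.24 kN.

R_2 = 50.24 kN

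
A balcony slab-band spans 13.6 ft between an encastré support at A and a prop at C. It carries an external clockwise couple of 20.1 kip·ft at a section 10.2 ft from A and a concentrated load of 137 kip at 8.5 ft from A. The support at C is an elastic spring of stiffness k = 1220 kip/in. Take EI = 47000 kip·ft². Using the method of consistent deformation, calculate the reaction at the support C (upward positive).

R_C = 65.38 kip

Remove the prop at C; the released (primary) structure is a cantilever built in at A.
Downward deflection at the released point C due to the loads:
  clockwise couple 20.1 at a = 10.2: M₀a(2L − a)/(2EI) = 1743/EI
  point load 137 at a = 8.5: Pa²(3L − a)/(6EI) = 53286/EI
  δ_0 = 55028/EI
Tip deflection under a unit load at C: L³/(3EI) = 838.5/EI.
With EI = 47000 kip·ft²: δ_0 = 1.1708 ft and δ_{CC} = 0.01784 ft/kip.
Compatibility — the spring shortens by R_C/k under the reaction it provides: δ_0 − R_C·δ_{CC} = R_C/k. With 1/k = 1/(1220×12) ft/kip = 0.000068 ft/kip, R_C = δ_0 / (δ_{CC} + 1/k) = 1.1708 / (0.01784 + 0.000068) = 65.38 kip.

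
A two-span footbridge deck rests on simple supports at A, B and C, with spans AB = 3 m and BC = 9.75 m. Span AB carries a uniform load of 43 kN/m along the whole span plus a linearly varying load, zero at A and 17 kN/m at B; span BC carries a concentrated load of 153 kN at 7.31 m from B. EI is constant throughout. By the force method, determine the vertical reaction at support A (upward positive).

Release continuity at B by inserting a hinge; the redundant is the internal moment M_B. The primary structure is two simply-supported spans AB and BC.
Discontinuity in slope at B on the released structure — sum the simple-span end rotations:
  span AB: UDL 43: wL³/(24EI) = 48.38/EI
  span AB: triangular load, peak 17: w₀L³/(45EI) = 10.2/EI
  span BC: point load 153 at a = 7.31: Pab(L + b)/(6LEI) = 568.7/EI
  relative rotation θ_0 = (58.58 + 568.7)/EI = 627.2/EI
A unit hogging moment at B produces rotation L₁/(3EI) + L₂/(3EI) = 4.25/EI.
Compatibility: M_B·(L₁+L₂)/(3EI) = θ_0, giving M_B = 147.6 kN·m (hogging).
Span AB, ΣM about A with M_B applied at B: R_B^{AB}·3 = 244.5 + 147.6, so R_B^{AB} = 130.7 kN and R_A = 154.5 − 130.7 = 23.81 kN.

R_A = 23.81 kN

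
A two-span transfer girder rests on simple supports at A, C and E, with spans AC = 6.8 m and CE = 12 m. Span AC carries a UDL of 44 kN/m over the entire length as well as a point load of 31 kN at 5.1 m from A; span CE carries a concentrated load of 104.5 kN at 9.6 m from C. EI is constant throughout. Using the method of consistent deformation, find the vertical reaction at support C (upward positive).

R_C = 235.5 kN

Release continuity at C by inserting a hinge; the redundant is the internal moment M_C. The primary structure is two simply-supported spans AC and CE.
Rotations at C on the released spans (each span's end-slope, ×1/EI):
  span AC: UDL 44: wL³/(24EI) = 576.5/EI
  span AC: point load 31 at a = 5.1: Pab(L + a)/(6LEI) = 78.39/EI
  span CE: point load 104.5 at a = 9.6: Pab(L + b)/(6LEI) = 481.5/EI
  relative rotation θ_0 = (654.8 + 481.5)/EI = 1136/EI
A unit hogging moment at C produces rotation L₁/(3EI) + L₂/(3EI) = 6.267/EI.
Compatibility: M_C·(L₁+L₂)/(3EI) = θ_0, giving M_C = 181.3 kN·m (hogging).
Span AC, ΣM about A with M_C applied at C: R_C^{AC}·6.8 = 1175 + 181.3, so R_C^{AC} = 199.5 kN and R_A = 330.2 − 199.5 = 130.7 kN.
Span CE, ΣM about E: R_C^{CE}·12 = 250.8 + 181.3, so R_C^{CE} = 36.01 kN and R_E = 104.5 − 36.01 = 68.49 kN.
R_C = 199.5 + 36.01 = 235.5 kN.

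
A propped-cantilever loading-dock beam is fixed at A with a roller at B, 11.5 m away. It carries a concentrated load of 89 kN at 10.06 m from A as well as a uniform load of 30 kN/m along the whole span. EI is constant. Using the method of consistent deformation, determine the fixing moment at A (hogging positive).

Choose R_B as the redundant. The primary structure is the cantilever fixed at A.
Free-end deflection of the primary structure under the applied loading (downward +):
  point load 89 at a = 10.06: Pa²(3L − a)/(6EI) = 36689/EI
  UDL 30: wL⁴/(8EI) = 65588/EI
  δ_0 = 102277/EI
Flexibility coefficient — unit upward force at B: δ_{BB} = L³/(3EI) = 507/EI.
Compatibility at B: δ_0 − R_B·δ_{BB} = 0, so R_B = 102277/507 = 201.7 kN.
Moment equilibrium about A: M_A = Σ(load moments about A) − R_B·L = 2879 − 201.7×11.5 = 559 kN·m.

M_A = 559 kN·m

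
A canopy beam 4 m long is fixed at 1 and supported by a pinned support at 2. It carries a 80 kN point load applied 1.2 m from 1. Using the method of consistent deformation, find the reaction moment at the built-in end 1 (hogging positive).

Release the roller at 2. Primary structure: cantilever fixed at 1.
Downward deflection at the released point 2 due to the loads:
  point load 80 at a = 1.2: Pa²(3L − a)/(6EI) = 207.4/EI
Flexibility coefficient — unit upward force at 2: δ_{22} = L³/(3EI) = 21.33/EI.
Compatibility at 2: δ_0 − R_2·δ_{22} = 0, so R_2 = 207.4/21.33 = 9.72 kN.
Moment equilibrium about 1: M_1 = Σ(load moments about 1) − R_2·L = 96 − 9.72×4 = 57.12 kN·m.

M_1 = 57.12 kN·m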